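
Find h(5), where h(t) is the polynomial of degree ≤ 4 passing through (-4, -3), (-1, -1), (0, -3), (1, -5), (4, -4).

3/4

Using Newton's divided-difference form:
h[-4,-1] = (-1 - (-3)) / (-1 - (-4)) = 2/3
h[-1,0] = (-3 - (-1)) / (0 - (-1)) = -2
h[0,1] = (-5 - (-3)) / (1 - 0) = -2
h[1,4] = (-4 - (-5)) / (4 - 1) = 1/3
h[-4,-1,0] = (-2 - 2/3) / (0 - (-4)) = -2/3
h[-1,0,1] = (-2 - (-2)) / (1 - (-1)) = 0
h[0,1,4] = (1/3 - (-2)) / (4 - 0) = 7/12
h[-4,-1,0,1] = (0 - (-2/3)) / (1 - (-4)) = 2/15
h[-1,0,1,4] = (7/12 - 0) / (4 - (-1)) = 7/60
h[-4,-1,0,1,4] = (7/60 - 2/15) / (4 - (-4)) = -1/480
h(5) = -3 + (2/3)·(9) + (-2/3)·(9)·(6) + (2/15)·(9)·(6)·(5) + (-1/480)·(9)·(6)·(5)·(4) = 3/4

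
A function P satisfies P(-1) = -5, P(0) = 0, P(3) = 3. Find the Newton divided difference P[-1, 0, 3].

-1

P[-1,0] = (0 - (-5)) / (0 - (-1)) = 5
P[0,3] = (3 - 0) / (3 - 0) = 1
P[-1,0,3] = (1 - 5) / (3 - (-1)) = -1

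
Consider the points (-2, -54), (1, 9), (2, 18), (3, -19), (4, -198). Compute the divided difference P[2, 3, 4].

P[2,3] = (-19 - 18) / (3 - 2) = -37
P[3,4] = (-198 - (-19)) / (4 - 3) = -179
P[2,3,4] = (-179 - (-37)) / (4 - 2) = -71

-71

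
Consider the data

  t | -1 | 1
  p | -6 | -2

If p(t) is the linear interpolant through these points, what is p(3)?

L_0(3) = (2)/[(-2)] = -1
L_1(3) = (4)/[(2)] = 2
Sum: (-6)·(-1) + (-2)·(2) = 2

2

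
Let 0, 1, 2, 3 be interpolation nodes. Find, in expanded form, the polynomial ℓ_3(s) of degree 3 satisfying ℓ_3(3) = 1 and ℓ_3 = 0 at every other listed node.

ℓ_3(s) = (1/6)s^3 - (1/2)s^2 + (1/3)s

ℓ_3(s) = s(s - 1)(s - 2) / [(3)·(2)·(1)]
       = (s^3 - 3s^2 + 2s) / (6)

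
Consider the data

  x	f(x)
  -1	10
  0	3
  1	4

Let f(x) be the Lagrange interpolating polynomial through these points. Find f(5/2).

Evaluate each Lagrange basis at x = 5/2:
L_0(5/2) = (5/2)·(3/2)/[(-1)·(-2)] = 15/8
L_1(5/2) = (7/2)·(3/2)/[(1)·(-1)] = -21/4
L_2(5/2) = (7/2)·(5/2)/[(2)·(1)] = 35/8
Sum: 10·(15/8) + 3·(-21/4) + 4·(35/8) = 41/2

41/2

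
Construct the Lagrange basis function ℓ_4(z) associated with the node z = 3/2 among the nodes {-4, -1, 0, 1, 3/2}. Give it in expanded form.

ℓ_4(z) = (16/165)z^4 + (64/165)z^3 - (16/165)z^2 - (64/165)z

ℓ_4(z) = (z + 4)(z + 1)z(z - 1) / [(11/2)·(5/2)·(3/2)·(1/2)]
       = (z^4 + 4z^3 - z^2 - 4z) / (165/16)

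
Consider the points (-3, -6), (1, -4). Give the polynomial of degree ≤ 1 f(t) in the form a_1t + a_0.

f(t) = (1/2)t - 9/2

Build the Lagrange basis polynomials:
L_0(t) = (t - 1) / [-4] = -(1/4)t + 1/4
L_1(t) = (t + 3) / [4] = (1/4)t + 3/4
f(t) = (-6)·L_0 + (-4)·L_1
  (-6)·L_0(t) = (3/2)t - 3/2
  (-4)·L_1(t) = -t - 3
Adding term by term: (1/2)t - 9/2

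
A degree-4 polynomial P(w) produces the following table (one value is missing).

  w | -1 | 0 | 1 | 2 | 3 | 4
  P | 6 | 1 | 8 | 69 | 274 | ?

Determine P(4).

761

The 5 known values determine P uniquely (degree ≤ 4).
L_0(4) = (4)·(3)·(2)·(1)/[(-1)·(-2)·(-3)·(-4)] = 1
L_1(4) = (5)·(3)·(2)·(1)/[(1)·(-1)·(-2)·(-3)] = -5
L_2(4) = (5)·(4)·(2)·(1)/[(2)·(1)·(-1)·(-2)] = 10
L_3(4) = (5)·(4)·(3)·(1)/[(3)·(2)·(1)·(-1)] = -10
L_4(4) = (5)·(4)·(3)·(2)/[(4)·(3)·(2)·(1)] = 5
Sum: 6·(1) + 1·(-5) + 8·(10) + 69·(-10) + 274·(5) = 761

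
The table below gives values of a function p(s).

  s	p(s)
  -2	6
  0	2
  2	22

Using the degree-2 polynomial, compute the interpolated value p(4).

66

Using Newton's divided-difference form:
p[-2,0] = (2 - 6) / (0 - (-2)) = -2
p[0,2] = (22 - 2) / (2 - 0) = 10
p[-2,0,2] = (10 - (-2)) / (2 - (-2)) = 3
p(4) = 6 + (-2)·(6) + 3·(6)·(4) = 66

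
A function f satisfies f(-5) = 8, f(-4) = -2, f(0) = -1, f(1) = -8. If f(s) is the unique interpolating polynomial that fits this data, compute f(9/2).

-21349/160

Evaluate each Lagrange basis at s = 9/2:
L_0(9/2) = (17/2)·(9/2)·(7/2)/[(-1)·(-5)·(-6)] = -357/80
L_1(9/2) = (19/2)·(9/2)·(7/2)/[(1)·(-4)·(-5)] = 1197/160
L_2(9/2) = (19/2)·(17/2)·(7/2)/[(5)·(4)·(-1)] = -2261/160
L_3(9/2) = (19/2)·(17/2)·(9/2)/[(6)·(5)·(1)] = 969/80
Sum: 8·(-357/80) + (-2)·(1197/160) + (-1)·(-2261/160) + (-8)·(969/80) = -21349/160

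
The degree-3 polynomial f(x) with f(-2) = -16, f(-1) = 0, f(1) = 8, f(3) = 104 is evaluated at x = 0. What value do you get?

Evaluate each Lagrange basis at x = 0:
L_0(0) = (1)·(-1)·(-3)/[(-1)·(-3)·(-5)] = -1/5
L_1(0) = (2)·(-1)·(-3)/[(1)·(-2)·(-4)] = 3/4
L_2(0) = (2)·(1)·(-3)/[(3)·(2)·(-2)] = 1/2
L_3(0) = (2)·(1)·(-1)/[(5)·(4)·(2)] = -1/20
Sum: (-16)·(-1/5) + 0 + 8·(1/2) + 104·(-1/20) = 2

2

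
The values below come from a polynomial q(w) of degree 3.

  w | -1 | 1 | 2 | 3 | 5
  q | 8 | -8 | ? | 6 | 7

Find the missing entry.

The 4 known values determine q uniquely (degree ≤ 3).
Evaluate each Lagrange basis at w = 2:
L_0(2) = (1)·(-1)·(-3)/[(-2)·(-4)·(-6)] = -1/16
L_1(2) = (3)·(-1)·(-3)/[(2)·(-2)·(-4)] = 9/16
L_2(2) = (3)·(1)·(-3)/[(4)·(2)·(-2)] = 9/16
L_3(2) = (3)·(1)·(-1)/[(6)·(4)·(2)] = -1/16
Sum: 8·(-1/16) + (-8)·(9/16) + 6·(9/16) + 7·(-1/16) = -33/16

-33/16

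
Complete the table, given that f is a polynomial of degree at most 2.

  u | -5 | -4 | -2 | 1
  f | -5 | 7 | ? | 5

93/5

The 3 known values determine f uniquely (degree ≤ 2).
Evaluate each Lagrange basis at u = -2:
L_0(-2) = (2)·(-3)/[(-1)·(-6)] = -1
L_1(-2) = (3)·(-3)/[(1)·(-5)] = 9/5
L_2(-2) = (3)·(2)/[(6)·(5)] = 1/5
Sum: (-5)·(-1) + 7·(9/5) + 5·(1/5) = 93/5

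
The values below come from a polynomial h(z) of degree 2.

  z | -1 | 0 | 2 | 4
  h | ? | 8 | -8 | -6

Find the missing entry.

The 3 known values determine h uniquely (degree ≤ 2).
Evaluate each Lagrange basis at z = -1:
L_0(-1) = (-3)·(-5)/[(-2)·(-4)] = 15/8
L_1(-1) = (-1)·(-5)/[(2)·(-2)] = -5/4
L_2(-1) = (-1)·(-3)/[(4)·(2)] = 3/8
Sum: 8·(15/8) + (-8)·(-5/4) + (-6)·(3/8) = 91/4

91/4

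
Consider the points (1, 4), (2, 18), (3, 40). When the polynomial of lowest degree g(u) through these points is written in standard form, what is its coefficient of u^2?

4

L_0(u) = (u - 2)(u - 3) / [2] = (1/2)u^2 - (5/2)u + 3
L_1(u) = (u - 1)(u - 3) / [-1] = -u^2 + 4u - 3
L_2(u) = (u - 1)(u - 2) / [2] = (1/2)u^2 - (3/2)u + 1
g(u) = 4·L_0 + 18·L_1 + 40·L_2
Only the coefficient of u^2 is needed; take it from each L_i and combine:
4·(1/2) + 18·(-1) + 40·(1/2) = 4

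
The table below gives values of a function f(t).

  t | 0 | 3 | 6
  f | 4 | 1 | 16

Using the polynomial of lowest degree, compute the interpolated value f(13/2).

Evaluate each Lagrange basis at t = 13/2:
L_0(13/2) = (7/2)·(1/2)/[(-3)·(-6)] = 7/72
L_1(13/2) = (13/2)·(1/2)/[(3)·(-3)] = -13/36
L_2(13/2) = (13/2)·(7/2)/[(6)·(3)] = 91/72
Sum: 4·(7/72) + 1·(-13/36) + 16·(91/72) = 81/4

81/4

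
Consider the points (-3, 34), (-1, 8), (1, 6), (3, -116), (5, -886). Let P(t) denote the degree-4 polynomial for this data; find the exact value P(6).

L_0(6) = (7)·(5)·(3)·(1)/[(-2)·(-4)·(-6)·(-8)] = 35/128
L_1(6) = (9)·(5)·(3)·(1)/[(2)·(-2)·(-4)·(-6)] = -45/32
L_2(6) = (9)·(7)·(3)·(1)/[(4)·(2)·(-2)·(-4)] = 189/64
L_3(6) = (9)·(7)·(5)·(1)/[(6)·(4)·(2)·(-2)] = -105/32
L_4(6) = (9)·(7)·(5)·(3)/[(8)·(6)·(4)·(2)] = 315/128
Sum: 34·(35/128) + 8·(-45/32) + 6·(189/64) + (-116)·(-105/32) + (-886)·(315/128) = -1784

-1784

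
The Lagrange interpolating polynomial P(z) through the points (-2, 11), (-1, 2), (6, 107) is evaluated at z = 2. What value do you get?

11

Evaluate each Lagrange basis at z = 2:
L_0(2) = (3)·(-4)/[(-1)·(-8)] = -3/2
L_1(2) = (4)·(-4)/[(1)·(-7)] = 16/7
L_2(2) = (4)·(3)/[(8)·(7)] = 3/14
Sum: 11·(-3/2) + 2·(16/7) + 107·(3/14) = 11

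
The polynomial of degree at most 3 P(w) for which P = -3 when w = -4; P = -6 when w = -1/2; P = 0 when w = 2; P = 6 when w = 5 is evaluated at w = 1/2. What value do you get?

-6087/1540

Evaluate each Lagrange basis at w = 1/2:
L_0(1/2) = (1)·(-3/2)·(-9/2)/[(-7/2)·(-6)·(-9)] = -1/28
L_1(1/2) = (9/2)·(-3/2)·(-9/2)/[(7/2)·(-5/2)·(-11/2)] = 243/385
L_2(1/2) = (9/2)·(1)·(-9/2)/[(6)·(5/2)·(-3)] = 9/20
L_3(1/2) = (9/2)·(1)·(-3/2)/[(9)·(11/2)·(3)] = -1/22
Sum: (-3)·(-1/28) + (-6)·(243/385) + 0 + 6·(-1/22) = -6087/1540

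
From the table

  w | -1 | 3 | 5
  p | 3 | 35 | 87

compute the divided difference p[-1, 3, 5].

p[-1,3] = (35 - 3) / (3 - (-1)) = 8
p[3,5] = (87 - 35) / (5 - 3) = 26
p[-1,3,5] = (26 - 8) / (5 - (-1)) = 3

3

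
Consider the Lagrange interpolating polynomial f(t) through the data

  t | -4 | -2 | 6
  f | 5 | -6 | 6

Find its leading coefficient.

7/10

The leading coefficient equals the top divided difference f[-4,-2,6].
f[-4,-2] = (-6 - 5) / (-2 - (-4)) = -11/2
f[-2,6] = (6 - (-6)) / (6 - (-2)) = 3/2
f[-4,-2,6] = (3/2 - (-11/2)) / (6 - (-4)) = 7/10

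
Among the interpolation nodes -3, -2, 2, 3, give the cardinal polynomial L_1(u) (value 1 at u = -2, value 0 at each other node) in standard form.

L_1(u) = (1/20)u^3 - (1/10)u^2 - (9/20)u + 9/10

L_1(u) = (u + 3)(u - 2)(u - 3) / [(1)·(-4)·(-5)]
       = (u^3 - 2u^2 - 9u + 18) / (20)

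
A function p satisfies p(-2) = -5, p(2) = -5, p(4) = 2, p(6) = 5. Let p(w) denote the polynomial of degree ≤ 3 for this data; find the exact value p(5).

141/32

L_0(5) = (3)·(1)·(-1)/[(-4)·(-6)·(-8)] = 1/64
L_1(5) = (7)·(1)·(-1)/[(4)·(-2)·(-4)] = -7/32
L_2(5) = (7)·(3)·(-1)/[(6)·(2)·(-2)] = 7/8
L_3(5) = (7)·(3)·(1)/[(8)·(4)·(2)] = 21/64
Sum: (-5)·(1/64) + (-5)·(-7/32) + 2·(7/8) + 5·(21/64) = 141/32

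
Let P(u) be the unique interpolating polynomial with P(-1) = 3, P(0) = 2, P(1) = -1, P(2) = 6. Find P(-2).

Evaluate each Lagrange basis at u = -2:
L_0(-2) = (-2)·(-3)·(-4)/[(-1)·(-2)·(-3)] = 4
L_1(-2) = (-1)·(-3)·(-4)/[(1)·(-1)·(-2)] = -6
L_2(-2) = (-1)·(-2)·(-4)/[(2)·(1)·(-1)] = 4
L_3(-2) = (-1)·(-2)·(-3)/[(3)·(2)·(1)] = -1
Sum: 3·(4) + 2·(-6) + (-1)·(4) + 6·(-1) = -10

-10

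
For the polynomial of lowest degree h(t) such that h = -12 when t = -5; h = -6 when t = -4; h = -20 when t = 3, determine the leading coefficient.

-1

The leading coefficient equals the top divided difference h[-5,-4,3].
h[-5,-4] = (-6 - (-12)) / (-4 - (-5)) = 6
h[-4,3] = (-20 - (-6)) / (3 - (-4)) = -2
h[-5,-4,3] = (-2 - 6) / (3 - (-5)) = -1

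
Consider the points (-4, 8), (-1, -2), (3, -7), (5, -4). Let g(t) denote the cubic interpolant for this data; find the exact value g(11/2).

Evaluate each Lagrange basis at t = 11/2:
L_0(11/2) = (13/2)·(5/2)·(1/2)/[(-3)·(-7)·(-9)] = -65/1512
L_1(11/2) = (19/2)·(5/2)·(1/2)/[(3)·(-4)·(-6)] = 95/576
L_2(11/2) = (19/2)·(13/2)·(1/2)/[(7)·(4)·(-2)] = -247/448
L_3(11/2) = (19/2)·(13/2)·(5/2)/[(9)·(6)·(2)] = 1235/864
Sum: 8·(-65/1512) + (-2)·(95/576) + (-7)·(-247/448) + (-4)·(1235/864) = -3403/1344

-3403/1344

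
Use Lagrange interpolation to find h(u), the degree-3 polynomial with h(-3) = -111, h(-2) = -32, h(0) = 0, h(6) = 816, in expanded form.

Build the Lagrange basis polynomials:
L_0(u) = (u + 2)u(u - 6) / [-27] = -(1/27)u^3 + (4/27)u^2 + (4/9)u
L_1(u) = (u + 3)u(u - 6) / [16] = (1/16)u^3 - (3/16)u^2 - (9/8)u
L_2(u) = (u + 3)(u + 2)(u - 6) / [-36] = -(1/36)u^3 + (1/36)u^2 + (2/3)u + 1
L_3(u) = (u + 3)(u + 2)u / [432] = (1/432)u^3 + (5/432)u^2 + (1/72)u
h(u) = (-111)·L_0 + (-32)·L_1 + 0·L_2 + 816·L_3
  (-111)·L_0(u) = (37/9)u^3 - (148/9)u^2 - (148/3)u
  (-32)·L_1(u) = -2u^3 + 6u^2 + 36u
  0·L_2(u) = 0
  816·L_3(u) = (17/9)u^3 + (85/9)u^2 + (34/3)u
Adding term by term: 4u^3 - u^2 - 2u

h(u) = 4u^3 - u^2 - 2u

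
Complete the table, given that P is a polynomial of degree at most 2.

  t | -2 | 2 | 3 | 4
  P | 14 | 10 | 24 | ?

44

The 3 known values determine P uniquely (degree ≤ 2).
Evaluate each Lagrange basis at t = 4:
L_0(4) = (2)·(1)/[(-4)·(-5)] = 1/10
L_1(4) = (6)·(1)/[(4)·(-1)] = -3/2
L_2(4) = (6)·(2)/[(5)·(1)] = 12/5
Sum: 14·(1/10) + 10·(-3/2) + 24·(12/5) = 44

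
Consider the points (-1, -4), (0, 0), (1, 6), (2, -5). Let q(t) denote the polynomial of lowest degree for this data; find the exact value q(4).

Evaluate each Lagrange basis at t = 4:
L_0(4) = (4)·(3)·(2)/[(-1)·(-2)·(-3)] = -4
L_1(4) = (5)·(3)·(2)/[(1)·(-1)·(-2)] = 15
L_2(4) = (5)·(4)·(2)/[(2)·(1)·(-1)] = -20
L_3(4) = (5)·(4)·(3)/[(3)·(2)·(1)] = 10
Sum: (-4)·(-4) + 0 + 6·(-20) + (-5)·(10) = -154

-154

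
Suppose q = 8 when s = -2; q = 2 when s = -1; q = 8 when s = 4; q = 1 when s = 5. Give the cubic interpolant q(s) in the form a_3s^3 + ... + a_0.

Newton's divided differences:
q[-2,-1] = (2 - 8) / (-1 - (-2)) = -6
q[-1,4] = (8 - 2) / (4 - (-1)) = 6/5
q[4,5] = (1 - 8) / (5 - 4) = -7
q[-2,-1,4] = (6/5 - (-6)) / (4 - (-2)) = 6/5
q[-1,4,5] = (-7 - 6/5) / (5 - (-1)) = -41/30
q[-2,-1,4,5] = (-41/30 - 6/5) / (5 - (-2)) = -11/30
q(s) = 8 + (-6)·(s + 2) + (6/5)·(s + 2)(s + 1) + (-11/30)·(s + 2)(s + 1)(s - 4)
Expanding: q(s) = -(11/30)s^3 + (47/30)s^2 + (19/15)s + 4/3

q(s) = -(11/30)s^3 + (47/30)s^2 + (19/15)s + 4/3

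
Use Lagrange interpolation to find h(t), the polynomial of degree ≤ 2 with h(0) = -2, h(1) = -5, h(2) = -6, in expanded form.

L_0(t) = (t - 1)(t - 2) / [2] = (1/2)t^2 - (3/2)t + 1
L_1(t) = t(t - 2) / [-1] = -t^2 + 2t
L_2(t) = t(t - 1) / [2] = (1/2)t^2 - (1/2)t
h(t) = (-2)·L_0 + (-5)·L_1 + (-6)·L_2
  (-2)·L_0(t) = -t^2 + 3t - 2
  (-5)·L_1(t) = 5t^2 - 10t
  (-6)·L_2(t) = -3t^2 + 3t
Adding term by term: t^2 - 4t - 2

h(t) = t^2 - 4t - 2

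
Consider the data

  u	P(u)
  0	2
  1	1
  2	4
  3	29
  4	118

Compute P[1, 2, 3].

P[1,2] = (4 - 1) / (2 - 1) = 3
P[2,3] = (29 - 4) / (3 - 2) = 25
P[1,2,3] = (25 - 3) / (3 - 1) = 11

11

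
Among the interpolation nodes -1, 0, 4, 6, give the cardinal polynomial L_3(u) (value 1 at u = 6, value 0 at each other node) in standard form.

L_3(u) = (1/84)u^3 - (1/28)u^2 - (1/21)u

L_3(u) = (u + 1)u(u - 4) / [(7)·(6)·(2)]
       = (u^3 - 3u^2 - 4u) / (84)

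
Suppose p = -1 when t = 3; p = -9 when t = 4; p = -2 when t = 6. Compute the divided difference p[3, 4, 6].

p[3,4] = (-9 - (-1)) / (4 - 3) = -8
p[4,6] = (-2 - (-9)) / (6 - 4) = 7/2
p[3,4,6] = (7/2 - (-8)) / (6 - 3) = 23/6

23/6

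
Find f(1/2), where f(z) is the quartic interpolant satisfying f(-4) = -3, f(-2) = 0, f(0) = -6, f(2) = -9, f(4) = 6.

-15495/2048

Evaluate each Lagrange basis at z = 1/2:
L_0(1/2) = (5/2)·(1/2)·(-3/2)·(-7/2)/[(-2)·(-4)·(-6)·(-8)] = 35/2048
L_1(1/2) = (9/2)·(1/2)·(-3/2)·(-7/2)/[(2)·(-2)·(-4)·(-6)] = -63/512
L_2(1/2) = (9/2)·(5/2)·(-3/2)·(-7/2)/[(4)·(2)·(-2)·(-4)] = 945/1024
L_3(1/2) = (9/2)·(5/2)·(1/2)·(-7/2)/[(6)·(4)·(2)·(-2)] = 105/512
L_4(1/2) = (9/2)·(5/2)·(1/2)·(-3/2)/[(8)·(6)·(4)·(2)] = -45/2048
Sum: (-3)·(35/2048) + 0 + (-6)·(945/1024) + (-9)·(105/512) + 6·(-45/2048) = -15495/2048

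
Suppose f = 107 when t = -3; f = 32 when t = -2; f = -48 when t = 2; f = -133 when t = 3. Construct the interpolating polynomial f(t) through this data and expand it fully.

f(t) = -4t^3 - t^2 - 4t - 4

L_0(t) = (t + 2)(t - 2)(t - 3) / [-30] = -(1/30)t^3 + (1/10)t^2 + (2/15)t - 2/5
L_1(t) = (t + 3)(t - 2)(t - 3) / [20] = (1/20)t^3 - (1/10)t^2 - (9/20)t + 9/10
L_2(t) = (t + 3)(t + 2)(t - 3) / [-20] = -(1/20)t^3 - (1/10)t^2 + (9/20)t + 9/10
L_3(t) = (t + 3)(t + 2)(t - 2) / [30] = (1/30)t^3 + (1/10)t^2 - (2/15)t - 2/5
f(t) = 107·L_0 + 32·L_1 + (-48)·L_2 + (-133)·L_3
  107·L_0(t) = -(107/30)t^3 + (107/10)t^2 + (214/15)t - 214/5
  32·L_1(t) = (8/5)t^3 - (16/5)t^2 - (72/5)t + 144/5
  (-48)·L_2(t) = (12/5)t^3 + (24/5)t^2 - (108/5)t - 216/5
  (-133)·L_3(t) = -(133/30)t^3 - (133/10)t^2 + (266/15)t + 266/5
Adding term by term: -4t^3 - t^2 - 4t - 4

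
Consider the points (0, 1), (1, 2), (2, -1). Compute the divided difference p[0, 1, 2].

-2

p[0,1] = (2 - 1) / (1 - 0) = 1
p[1,2] = (-1 - 2) / (2 - 1) = -3
p[0,1,2] = (-3 - 1) / (2 - 0) = -2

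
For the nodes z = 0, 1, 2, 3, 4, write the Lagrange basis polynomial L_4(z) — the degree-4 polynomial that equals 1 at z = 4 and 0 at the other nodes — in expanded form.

L_4(z) = (1/24)z^4 - (1/4)z^3 + (11/24)z^2 - (1/4)z

L_4(z) = z(z - 1)(z - 2)(z - 3) / [(4)·(3)·(2)·(1)]
       = (z^4 - 6z^3 + 11z^2 - 6z) / (24)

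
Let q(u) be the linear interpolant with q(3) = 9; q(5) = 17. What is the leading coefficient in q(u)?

4

The leading coefficient equals the top divided difference q[3,5].
q[3,5] = (17 - 9) / (5 - 3) = 4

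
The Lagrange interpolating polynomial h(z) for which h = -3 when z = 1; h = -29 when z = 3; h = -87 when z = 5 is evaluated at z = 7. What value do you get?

-177

Evaluate each Lagrange basis at z = 7:
L_0(7) = (4)·(2)/[(-2)·(-4)] = 1
L_1(7) = (6)·(2)/[(2)·(-2)] = -3
L_2(7) = (6)·(4)/[(4)·(2)] = 3
Sum: (-3)·(1) + (-29)·(-3) + (-87)·(3) = -177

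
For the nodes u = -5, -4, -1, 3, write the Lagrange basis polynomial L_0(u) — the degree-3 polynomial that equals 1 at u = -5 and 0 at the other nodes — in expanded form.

L_0(u) = (u + 4)(u + 1)(u - 3) / [(-1)·(-4)·(-8)]
       = (u^3 + 2u^2 - 11u - 12) / (-32)

L_0(u) = -(1/32)u^3 - (1/16)u^2 + (11/32)u + 3/8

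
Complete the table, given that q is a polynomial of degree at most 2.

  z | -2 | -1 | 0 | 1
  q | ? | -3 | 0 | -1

-10

The 3 known values determine q uniquely (degree ≤ 2).
L_0(-2) = (-2)·(-3)/[(-1)·(-2)] = 3
L_1(-2) = (-1)·(-3)/[(1)·(-1)] = -3
L_2(-2) = (-1)·(-2)/[(2)·(1)] = 1
Sum: (-3)·(3) + 0 + (-1)·(1) = -10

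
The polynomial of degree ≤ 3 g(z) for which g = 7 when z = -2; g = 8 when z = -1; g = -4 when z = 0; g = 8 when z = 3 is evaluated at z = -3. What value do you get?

-98/5

Evaluate each Lagrange basis at z = -3:
L_0(-3) = (-2)·(-3)·(-6)/[(-1)·(-2)·(-5)] = 18/5
L_1(-3) = (-1)·(-3)·(-6)/[(1)·(-1)·(-4)] = -9/2
L_2(-3) = (-1)·(-2)·(-6)/[(2)·(1)·(-3)] = 2
L_3(-3) = (-1)·(-2)·(-3)/[(5)·(4)·(3)] = -1/10
Sum: 7·(18/5) + 8·(-9/2) + (-4)·(2) + 8·(-1/10) = -98/5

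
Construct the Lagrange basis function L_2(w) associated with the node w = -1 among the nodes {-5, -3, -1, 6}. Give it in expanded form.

L_2(w) = (w + 5)(w + 3)(w - 6) / [(4)·(2)·(-7)]
       = (w^3 + 2w^2 - 33w - 90) / (-56)

L_2(w) = -(1/56)w^3 - (1/28)w^2 + (33/56)w + 45/28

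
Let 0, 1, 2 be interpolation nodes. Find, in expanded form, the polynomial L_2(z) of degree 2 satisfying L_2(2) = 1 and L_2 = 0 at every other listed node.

L_2(z) = (1/2)z^2 - (1/2)z

L_2(z) = z(z - 1) / [(2)·(1)]
       = (z^2 - z) / (2)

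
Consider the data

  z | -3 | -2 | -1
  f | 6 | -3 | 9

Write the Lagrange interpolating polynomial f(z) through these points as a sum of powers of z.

f(z) = (21/2)z^2 + (87/2)z + 42

Build the Lagrange basis polynomials:
L_0(z) = (z + 2)(z + 1) / [2] = (1/2)z^2 + (3/2)z + 1
L_1(z) = (z + 3)(z + 1) / [-1] = -z^2 - 4z - 3
L_2(z) = (z + 3)(z + 2) / [2] = (1/2)z^2 + (5/2)z + 3
f(z) = 6·L_0 + (-3)·L_1 + 9·L_2
  6·L_0(z) = 3z^2 + 9z + 6
  (-3)·L_1(z) = 3z^2 + 12z + 9
  9·L_2(z) = (9/2)z^2 + (45/2)z + 27
Adding term by term: (21/2)z^2 + (87/2)z + 42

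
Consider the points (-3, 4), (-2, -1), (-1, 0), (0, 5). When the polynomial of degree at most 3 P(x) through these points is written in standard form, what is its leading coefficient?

L_0(x) = (x + 2)(x + 1)x / [-6] = -(1/6)x^3 - (1/2)x^2 - (1/3)x
L_1(x) = (x + 3)(x + 1)x / [2] = (1/2)x^3 + 2x^2 + (3/2)x
L_2(x) = (x + 3)(x + 2)x / [-2] = -(1/2)x^3 - (5/2)x^2 - 3x
L_3(x) = (x + 3)(x + 2)(x + 1) / [6] = (1/6)x^3 + x^2 + (11/6)x + 1
P(x) = 4·L_0 + (-1)·L_1 + 0·L_2 + 5·L_3
Only the coefficient of x^3 is needed; take it from each L_i and combine:
4·(-1/6) + (-1)·(1/2) + 0·(-1/2) + 5·(1/6) = -1/3

-1/3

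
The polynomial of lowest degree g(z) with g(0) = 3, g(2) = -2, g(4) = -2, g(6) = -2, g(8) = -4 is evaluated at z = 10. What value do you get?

-7

Using Newton's divided-difference form:
g[0,2] = (-2 - 3) / (2 - 0) = -5/2
g[2,4] = (-2 - (-2)) / (4 - 2) = 0
g[4,6] = (-2 - (-2)) / (6 - 4) = 0
g[6,8] = (-4 - (-2)) / (8 - 6) = -1
g[0,2,4] = (0 - (-5/2)) / (4 - 0) = 5/8
g[2,4,6] = (0 - 0) / (6 - 2) = 0
g[4,6,8] = (-1 - 0) / (8 - 4) = -1/4
g[0,2,4,6] = (0 - 5/8) / (6 - 0) = -5/48
g[2,4,6,8] = (-1/4 - 0) / (8 - 2) = -1/24
g[0,2,4,6,8] = (-1/24 - (-5/48)) / (8 - 0) = 1/128
g(10) = 3 + (-5/2)·(10) + (5/8)·(10)·(8) + (-5/48)·(10)·(8)·(6) + (1/128)·(10)·(8)·(6)·(4) = -7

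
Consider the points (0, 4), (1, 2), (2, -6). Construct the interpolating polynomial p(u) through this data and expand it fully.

Build the Lagrange basis polynomials:
L_0(u) = (u - 1)(u - 2) / [2] = (1/2)u^2 - (3/2)u + 1
L_1(u) = u(u - 2) / [-1] = -u^2 + 2u
L_2(u) = u(u - 1) / [2] = (1/2)u^2 - (1/2)u
p(u) = 4·L_0 + 2·L_1 + (-6)·L_2
  4·L_0(u) = 2u^2 - 6u + 4
  2·L_1(u) = -2u^2 + 4u
  (-6)·L_2(u) = -3u^2 + 3u
Adding term by term: -3u^2 + u + 4

p(u) = -3u^2 + u + 4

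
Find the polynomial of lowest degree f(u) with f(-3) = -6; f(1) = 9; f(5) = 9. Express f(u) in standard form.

f(u) = -(15/32)u^2 + (45/16)u + 213/32

Build the Lagrange basis polynomials:
L_0(u) = (u - 1)(u - 5) / [32] = (1/32)u^2 - (3/16)u + 5/32
L_1(u) = (u + 3)(u - 5) / [-16] = -(1/16)u^2 + (1/8)u + 15/16
L_2(u) = (u + 3)(u - 1) / [32] = (1/32)u^2 + (1/16)u - 3/32
f(u) = (-6)·L_0 + 9·L_1 + 9·L_2
  (-6)·L_0(u) = -(3/16)u^2 + (9/8)u - 15/16
  9·L_1(u) = -(9/16)u^2 + (9/8)u + 135/16
  9·L_2(u) = (9/32)u^2 + (9/16)u - 27/32
Adding term by term: -(15/32)u^2 + (45/16)u + 213/32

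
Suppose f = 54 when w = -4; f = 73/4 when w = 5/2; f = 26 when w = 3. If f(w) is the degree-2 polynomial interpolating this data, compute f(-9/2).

269/4

Evaluate each Lagrange basis at w = -9/2:
L_0(-9/2) = (-7)·(-15/2)/[(-13/2)·(-7)] = 15/13
L_1(-9/2) = (-1/2)·(-15/2)/[(13/2)·(-1/2)] = -15/13
L_2(-9/2) = (-1/2)·(-7)/[(7)·(1/2)] = 1
Sum: 54·(15/13) + 73/4·(-15/13) + 26·(1) = 269/4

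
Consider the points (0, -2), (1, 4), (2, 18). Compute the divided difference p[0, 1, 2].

4

p[0,1] = (4 - (-2)) / (1 - 0) = 6
p[1,2] = (18 - 4) / (2 - 1) = 14
p[0,1,2] = (14 - 6) / (2 - 0) = 4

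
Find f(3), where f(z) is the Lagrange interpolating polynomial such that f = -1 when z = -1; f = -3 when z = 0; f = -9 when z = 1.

Evaluate each Lagrange basis at z = 3:
L_0(3) = (3)·(2)/[(-1)·(-2)] = 3
L_1(3) = (4)·(2)/[(1)·(-1)] = -8
L_2(3) = (4)·(3)/[(2)·(1)] = 6
Sum: (-1)·(3) + (-3)·(-8) + (-9)·(6) = -33

-33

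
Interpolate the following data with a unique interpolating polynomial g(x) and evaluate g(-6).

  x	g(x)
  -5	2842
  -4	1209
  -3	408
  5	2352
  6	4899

Evaluate each Lagrange basis at x = -6:
L_0(-6) = (-2)·(-3)·(-11)·(-12)/[(-1)·(-2)·(-10)·(-11)] = 18/5
L_1(-6) = (-1)·(-3)·(-11)·(-12)/[(1)·(-1)·(-9)·(-10)] = -22/5
L_2(-6) = (-1)·(-2)·(-11)·(-12)/[(2)·(1)·(-8)·(-9)] = 11/6
L_3(-6) = (-1)·(-2)·(-3)·(-12)/[(10)·(9)·(8)·(-1)] = -1/10
L_4(-6) = (-1)·(-2)·(-3)·(-11)/[(11)·(10)·(9)·(1)] = 1/15
Sum: 2842·(18/5) + 1209·(-22/5) + 408·(11/6) + 2352·(-1/10) + 4899·(1/15) = 5751

5751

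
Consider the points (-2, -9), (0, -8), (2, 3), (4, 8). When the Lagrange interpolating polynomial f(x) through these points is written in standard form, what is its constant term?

Build the Lagrange basis polynomials:
L_0(x) = x(x - 2)(x - 4) / [-48] = -(1/48)x^3 + (1/8)x^2 - (1/6)x
L_1(x) = (x + 2)(x - 2)(x - 4) / [16] = (1/16)x^3 - (1/4)x^2 - (1/4)x + 1
L_2(x) = (x + 2)x(x - 4) / [-16] = -(1/16)x^3 + (1/8)x^2 + (1/2)x
L_3(x) = (x + 2)x(x - 2) / [48] = (1/48)x^3 - (1/12)x
f(x) = (-9)·L_0 + (-8)·L_1 + 3·L_2 + 8·L_3
Only the constant term is needed; take it from each L_i and combine:
(-9)·(0) + (-8)·(1) + 3·(0) + 8·(0) = -8

-8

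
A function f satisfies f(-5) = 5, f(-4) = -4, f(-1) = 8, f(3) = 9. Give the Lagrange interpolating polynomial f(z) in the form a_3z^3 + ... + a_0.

Build the Lagrange basis polynomials:
L_0(z) = (z + 4)(z + 1)(z - 3) / [-32] = -(1/32)z^3 - (1/16)z^2 + (11/32)z + 3/8
L_1(z) = (z + 5)(z + 1)(z - 3) / [21] = (1/21)z^3 + (1/7)z^2 - (13/21)z - 5/7
L_2(z) = (z + 5)(z + 4)(z - 3) / [-48] = -(1/48)z^3 - (1/8)z^2 + (7/48)z + 5/4
L_3(z) = (z + 5)(z + 4)(z + 1) / [224] = (1/224)z^3 + (5/112)z^2 + (29/224)z + 5/56
f(z) = 5·L_0 + (-4)·L_1 + 8·L_2 + 9·L_3
  5·L_0(z) = -(5/32)z^3 - (5/16)z^2 + (55/32)z + 15/8
  (-4)·L_1(z) = -(4/21)z^3 - (4/7)z^2 + (52/21)z + 20/7
  8·L_2(z) = -(1/6)z^3 - z^2 + (7/6)z + 10
  9·L_3(z) = (9/224)z^3 + (45/112)z^2 + (261/224)z + 45/56
Adding term by term: -(53/112)z^3 - (83/56)z^2 + (731/112)z + 435/28

f(z) = -(53/112)z^3 - (83/56)z^2 + (731/112)z + 435/28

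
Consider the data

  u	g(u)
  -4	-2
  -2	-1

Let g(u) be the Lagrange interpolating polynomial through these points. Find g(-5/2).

L_0(-5/2) = (-1/2)/[(-2)] = 1/4
L_1(-5/2) = (3/2)/[(2)] = 3/4
Sum: (-2)·(1/4) + (-1)·(3/4) = -5/4

-5/4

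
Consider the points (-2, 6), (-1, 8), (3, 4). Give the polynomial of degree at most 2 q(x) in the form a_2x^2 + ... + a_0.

Build the Lagrange basis polynomials:
L_0(x) = (x + 1)(x - 3) / [5] = (1/5)x^2 - (2/5)x - 3/5
L_1(x) = (x + 2)(x - 3) / [-4] = -(1/4)x^2 + (1/4)x + 3/2
L_2(x) = (x + 2)(x + 1) / [20] = (1/20)x^2 + (3/20)x + 1/10
q(x) = 6·L_0 + 8·L_1 + 4·L_2
  6·L_0(x) = (6/5)x^2 - (12/5)x - 18/5
  8·L_1(x) = -2x^2 + 2x + 12
  4·L_2(x) = (1/5)x^2 + (3/5)x + 2/5
Adding term by term: -(3/5)x^2 + (1/5)x + 44/5

q(x) = -(3/5)x^2 + (1/5)x + 44/5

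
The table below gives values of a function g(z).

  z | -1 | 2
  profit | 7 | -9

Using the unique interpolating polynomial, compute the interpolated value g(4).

-59/3

Evaluate each Lagrange basis at z = 4:
L_0(4) = (2)/[(-3)] = -2/3
L_1(4) = (5)/[(3)] = 5/3
Sum: 7·(-2/3) + (-9)·(5/3) = -59/3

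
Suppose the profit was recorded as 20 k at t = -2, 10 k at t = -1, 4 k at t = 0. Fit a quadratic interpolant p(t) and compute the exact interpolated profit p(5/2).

Using Newton's divided-difference form:
p[-2,-1] = (10 - 20) / (-1 - (-2)) = -10
p[-1,0] = (4 - 10) / (0 - (-1)) = -6
p[-2,-1,0] = (-6 - (-10)) / (0 - (-2)) = 2
p(5/2) = 20 + (-10)·(9/2) + 2·(9/2)·(7/2) = 13/2

13/2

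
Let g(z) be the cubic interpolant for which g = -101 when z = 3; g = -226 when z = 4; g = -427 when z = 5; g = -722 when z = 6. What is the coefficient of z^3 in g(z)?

The leading coefficient equals the top divided difference g[3,4,5,6].
g[3,4] = (-226 - (-101)) / (4 - 3) = -125
g[4,5] = (-427 - (-226)) / (5 - 4) = -201
g[5,6] = (-722 - (-427)) / (6 - 5) = -295
g[3,4,5] = (-201 - (-125)) / (5 - 3) = -38
g[4,5,6] = (-295 - (-201)) / (6 - 4) = -47
g[3,4,5,6] = (-47 - (-38)) / (6 - 3) = -3

-3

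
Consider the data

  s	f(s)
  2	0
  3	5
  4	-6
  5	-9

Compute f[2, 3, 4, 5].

4

f[2,3] = (5 - 0) / (3 - 2) = 5
f[3,4] = (-6 - 5) / (4 - 3) = -11
f[4,5] = (-9 - (-6)) / (5 - 4) = -3
f[2,3,4] = (-11 - 5) / (4 - 2) = -8
f[3,4,5] = (-3 - (-11)) / (5 - 3) = 4
f[2,3,4,5] = (4 - (-8)) / (5 - 2) = 4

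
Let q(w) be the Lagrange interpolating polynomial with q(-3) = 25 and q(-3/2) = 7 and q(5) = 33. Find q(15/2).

Evaluate each Lagrange basis at w = 15/2:
L_0(15/2) = (9)·(5/2)/[(-3/2)·(-8)] = 15/8
L_1(15/2) = (21/2)·(5/2)/[(3/2)·(-13/2)] = -35/13
L_2(15/2) = (21/2)·(9)/[(8)·(13/2)] = 189/104
Sum: 25·(15/8) + 7·(-35/13) + 33·(189/104) = 88

88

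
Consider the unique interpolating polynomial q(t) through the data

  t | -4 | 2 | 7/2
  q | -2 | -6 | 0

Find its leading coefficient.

28/45

L_0(t) = (t - 2)(t - 7/2) / [45] = (1/45)t^2 - (11/90)t + 7/45
L_1(t) = (t + 4)(t - 7/2) / [-9] = -(1/9)t^2 - (1/18)t + 14/9
L_2(t) = (t + 4)(t - 2) / [45/4] = (4/45)t^2 + (8/45)t - 32/45
q(t) = (-2)·L_0 + (-6)·L_1 + 0·L_2
Only the coefficient of t^2 is needed; take it from each L_i and combine:
(-2)·(1/45) + (-6)·(-1/9) + 0·(4/45) = 28/45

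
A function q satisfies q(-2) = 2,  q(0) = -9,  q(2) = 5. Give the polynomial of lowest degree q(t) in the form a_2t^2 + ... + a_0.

q(t) = (25/8)t^2 + (3/4)t - 9

Build the Lagrange basis polynomials:
L_0(t) = t(t - 2) / [8] = (1/8)t^2 - (1/4)t
L_1(t) = (t + 2)(t - 2) / [-4] = -(1/4)t^2 + 1
L_2(t) = (t + 2)t / [8] = (1/8)t^2 + (1/4)t
q(t) = 2·L_0 + (-9)·L_1 + 5·L_2
  2·L_0(t) = (1/4)t^2 - (1/2)t
  (-9)·L_1(t) = (9/4)t^2 - 9
  5·L_2(t) = (5/8)t^2 + (5/4)t
Adding term by term: (25/8)t^2 + (3/4)t - 9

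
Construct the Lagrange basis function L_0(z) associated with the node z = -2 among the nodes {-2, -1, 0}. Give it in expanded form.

L_0(z) = (z + 1)z / [(-1)·(-2)]
       = (z^2 + z) / (2)

L_0(z) = (1/2)z^2 + (1/2)z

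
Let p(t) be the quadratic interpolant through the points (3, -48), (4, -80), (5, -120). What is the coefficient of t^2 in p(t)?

The leading coefficient equals the top divided difference p[3,4,5].
p[3,4] = (-80 - (-48)) / (4 - 3) = -32
p[4,5] = (-120 - (-80)) / (5 - 4) = -40
p[3,4,5] = (-40 - (-32)) / (5 - 3) = -4

-4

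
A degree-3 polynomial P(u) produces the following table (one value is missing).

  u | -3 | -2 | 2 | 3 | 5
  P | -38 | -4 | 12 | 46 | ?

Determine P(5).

234

The 4 known values determine P uniquely (degree ≤ 3).
L_0(5) = (7)·(3)·(2)/[(-1)·(-5)·(-6)] = -7/5
L_1(5) = (8)·(3)·(2)/[(1)·(-4)·(-5)] = 12/5
L_2(5) = (8)·(7)·(2)/[(5)·(4)·(-1)] = -28/5
L_3(5) = (8)·(7)·(3)/[(6)·(5)·(1)] = 28/5
Sum: (-38)·(-7/5) + (-4)·(12/5) + 12·(-28/5) + 46·(28/5) = 234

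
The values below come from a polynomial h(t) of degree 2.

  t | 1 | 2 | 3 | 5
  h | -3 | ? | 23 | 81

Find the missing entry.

6

The 3 known values determine h uniquely (degree ≤ 2).
Evaluate each Lagrange basis at t = 2:
L_0(2) = (-1)·(-3)/[(-2)·(-4)] = 3/8
L_1(2) = (1)·(-3)/[(2)·(-2)] = 3/4
L_2(2) = (1)·(-1)/[(4)·(2)] = -1/8
Sum: (-3)·(3/8) + 23·(3/4) + 81·(-1/8) = 6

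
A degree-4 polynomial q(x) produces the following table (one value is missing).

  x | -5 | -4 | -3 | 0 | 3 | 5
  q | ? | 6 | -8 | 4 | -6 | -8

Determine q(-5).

The 5 known values determine q uniquely (degree ≤ 4).
Evaluate each Lagrange basis at x = -5:
L_0(-5) = (-2)·(-5)·(-8)·(-10)/[(-1)·(-4)·(-7)·(-9)] = 200/63
L_1(-5) = (-1)·(-5)·(-8)·(-10)/[(1)·(-3)·(-6)·(-8)] = -25/9
L_2(-5) = (-1)·(-2)·(-8)·(-10)/[(4)·(3)·(-3)·(-5)] = 8/9
L_3(-5) = (-1)·(-2)·(-5)·(-10)/[(7)·(6)·(3)·(-2)] = -25/63
L_4(-5) = (-1)·(-2)·(-5)·(-8)/[(9)·(8)·(5)·(2)] = 1/9
Sum: 6·(200/63) + (-8)·(-25/9) + 4·(8/9) + (-6)·(-25/63) + (-8)·(1/9) = 2918/63

2918/63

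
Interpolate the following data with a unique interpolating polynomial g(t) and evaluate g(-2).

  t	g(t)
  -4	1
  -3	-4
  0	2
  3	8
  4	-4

-41/8

Using Newton's divided-difference form:
g[-4,-3] = (-4 - 1) / (-3 - (-4)) = -5
g[-3,0] = (2 - (-4)) / (0 - (-3)) = 2
g[0,3] = (8 - 2) / (3 - 0) = 2
g[3,4] = (-4 - 8) / (4 - 3) = -12
g[-4,-3,0] = (2 - (-5)) / (0 - (-4)) = 7/4
g[-3,0,3] = (2 - 2) / (3 - (-3)) = 0
g[0,3,4] = (-12 - 2) / (4 - 0) = -7/2
g[-4,-3,0,3] = (0 - 7/4) / (3 - (-4)) = -1/4
g[-3,0,3,4] = (-7/2 - 0) / (4 - (-3)) = -1/2
g[-4,-3,0,3,4] = (-1/2 - (-1/4)) / (4 - (-4)) = -1/32
g(-2) = 1 + (-5)·(2) + (7/4)·(2)·(1) + (-1/4)·(2)·(1)·(-2) + (-1/32)·(2)·(1)·(-2)·(-5) = -41/8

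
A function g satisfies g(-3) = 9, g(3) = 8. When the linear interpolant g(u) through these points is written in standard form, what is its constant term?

L_0(u) = (u - 3) / [-6] = -(1/6)u + 1/2
L_1(u) = (u + 3) / [6] = (1/6)u + 1/2
g(u) = 9·L_0 + 8·L_1
Only the constant term is needed; take it from each L_i and combine:
9·(1/2) + 8·(1/2) = 17/2

17/2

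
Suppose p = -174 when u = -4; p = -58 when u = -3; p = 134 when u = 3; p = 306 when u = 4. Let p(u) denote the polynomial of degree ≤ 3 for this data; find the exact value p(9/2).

859/2

L_0(9/2) = (15/2)·(3/2)·(1/2)/[(-1)·(-7)·(-8)] = -45/448
L_1(9/2) = (17/2)·(3/2)·(1/2)/[(1)·(-6)·(-7)] = 17/112
L_2(9/2) = (17/2)·(15/2)·(1/2)/[(7)·(6)·(-1)] = -85/112
L_3(9/2) = (17/2)·(15/2)·(3/2)/[(8)·(7)·(1)] = 765/448
Sum: (-174)·(-45/448) + (-58)·(17/112) + 134·(-85/112) + 306·(765/448) = 859/2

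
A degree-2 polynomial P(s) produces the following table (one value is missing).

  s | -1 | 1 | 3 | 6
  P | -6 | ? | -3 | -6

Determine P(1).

The 3 known values determine P uniquely (degree ≤ 2).
Evaluate each Lagrange basis at s = 1:
L_0(1) = (-2)·(-5)/[(-4)·(-7)] = 5/14
L_1(1) = (2)·(-5)/[(4)·(-3)] = 5/6
L_2(1) = (2)·(-2)/[(7)·(3)] = -4/21
Sum: (-6)·(5/14) + (-3)·(5/6) + (-6)·(-4/21) = -7/2

-7/2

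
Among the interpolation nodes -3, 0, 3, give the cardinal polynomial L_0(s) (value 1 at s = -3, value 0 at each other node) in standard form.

L_0(s) = (1/18)s^2 - (1/6)s

L_0(s) = s(s - 3) / [(-3)·(-6)]
       = (s^2 - 3s) / (18)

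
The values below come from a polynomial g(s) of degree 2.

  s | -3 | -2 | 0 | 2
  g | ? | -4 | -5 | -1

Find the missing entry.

The 3 known values determine g uniquely (degree ≤ 2).
L_0(-3) = (-3)·(-5)/[(-2)·(-4)] = 15/8
L_1(-3) = (-1)·(-5)/[(2)·(-2)] = -5/4
L_2(-3) = (-1)·(-3)/[(4)·(2)] = 3/8
Sum: (-4)·(15/8) + (-5)·(-5/4) + (-1)·(3/8) = -13/8

-13/8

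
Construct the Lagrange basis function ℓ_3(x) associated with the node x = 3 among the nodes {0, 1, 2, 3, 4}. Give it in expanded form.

ℓ_3(x) = -(1/6)x^4 + (7/6)x^3 - (7/3)x^2 + (4/3)x

ℓ_3(x) = x(x - 1)(x - 2)(x - 4) / [(3)·(2)·(1)·(-1)]
       = (x^4 - 7x^3 + 14x^2 - 8x) / (-6)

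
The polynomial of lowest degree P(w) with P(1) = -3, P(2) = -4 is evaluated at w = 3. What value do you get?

Evaluate each Lagrange basis at w = 3:
L_0(3) = (1)/[(-1)] = -1
L_1(3) = (2)/[(1)] = 2
Sum: (-3)·(-1) + (-4)·(2) = -5

-5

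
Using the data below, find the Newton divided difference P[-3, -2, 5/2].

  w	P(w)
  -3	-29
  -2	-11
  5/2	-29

P[-3,-2] = (-11 - (-29)) / (-2 - (-3)) = 18
P[-2,5/2] = (-29 - (-11)) / (5/2 - (-2)) = -4
P[-3,-2,5/2] = (-4 - 18) / (5/2 - (-3)) = -4

-4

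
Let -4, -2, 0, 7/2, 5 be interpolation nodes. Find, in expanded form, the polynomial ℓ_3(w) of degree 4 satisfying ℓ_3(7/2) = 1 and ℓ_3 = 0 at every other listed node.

ℓ_3(w) = (w + 4)(w + 2)w(w - 5) / [(15/2)·(11/2)·(7/2)·(-3/2)]
       = (w^4 + w^3 - 22w^2 - 40w) / (-3465/16)

ℓ_3(w) = -(16/3465)w^4 - (16/3465)w^3 + (32/315)w^2 + (128/693)w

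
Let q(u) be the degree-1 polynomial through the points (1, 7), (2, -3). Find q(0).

L_0(0) = (-2)/[(-1)] = 2
L_1(0) = (-1)/[(1)] = -1
Sum: 7·(2) + (-3)·(-1) = 17

17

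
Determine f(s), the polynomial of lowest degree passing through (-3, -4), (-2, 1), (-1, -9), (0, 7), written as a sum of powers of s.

Newton's divided differences:
f[-3,-2] = (1 - (-4)) / (-2 - (-3)) = 5
f[-2,-1] = (-9 - 1) / (-1 - (-2)) = -10
f[-1,0] = (7 - (-9)) / (0 - (-1)) = 16
f[-3,-2,-1] = (-10 - 5) / (-1 - (-3)) = -15/2
f[-2,-1,0] = (16 - (-10)) / (0 - (-2)) = 13
f[-3,-2,-1,0] = (13 - (-15/2)) / (0 - (-3)) = 41/6
f(s) = -4 + 5·(s + 3) + (-15/2)·(s + 3)(s + 2) + (41/6)·(s + 3)(s + 2)(s + 1)
Expanding: f(s) = (41/6)s^3 + (67/2)s^2 + (128/3)s + 7

f(s) = (41/6)s^3 + (67/2)s^2 + (128/3)s + 7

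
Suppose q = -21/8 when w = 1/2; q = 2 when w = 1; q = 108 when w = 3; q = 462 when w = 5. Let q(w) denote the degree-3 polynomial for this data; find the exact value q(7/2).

Evaluate each Lagrange basis at w = 7/2:
L_0(7/2) = (5/2)·(1/2)·(-3/2)/[(-1/2)·(-5/2)·(-9/2)] = 1/3
L_1(7/2) = (3)·(1/2)·(-3/2)/[(1/2)·(-2)·(-4)] = -9/16
L_2(7/2) = (3)·(5/2)·(-3/2)/[(5/2)·(2)·(-2)] = 9/8
L_3(7/2) = (3)·(5/2)·(1/2)/[(9/2)·(4)·(2)] = 5/48
Sum: (-21/8)·(1/3) + 2·(-9/16) + 108·(9/8) + 462·(5/48) = 1341/8

1341/8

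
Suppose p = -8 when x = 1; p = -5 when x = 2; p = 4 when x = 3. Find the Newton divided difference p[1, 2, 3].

3

p[1,2] = (-5 - (-8)) / (2 - 1) = 3
p[2,3] = (4 - (-5)) / (3 - 2) = 9
p[1,2,3] = (9 - 3) / (3 - 1) = 3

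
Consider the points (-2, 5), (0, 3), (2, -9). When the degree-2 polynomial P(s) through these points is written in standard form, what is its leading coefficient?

-5/4

The leading coefficient equals the top divided difference P[-2,0,2].
P[-2,0] = (3 - 5) / (0 - (-2)) = -1
P[0,2] = (-9 - 3) / (2 - 0) = -6
P[-2,0,2] = (-6 - (-1)) / (2 - (-2)) = -5/4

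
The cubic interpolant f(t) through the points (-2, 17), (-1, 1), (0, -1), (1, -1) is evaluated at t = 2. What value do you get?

L_0(2) = (3)·(2)·(1)/[(-1)·(-2)·(-3)] = -1
L_1(2) = (4)·(2)·(1)/[(1)·(-1)·(-2)] = 4
L_2(2) = (4)·(3)·(1)/[(2)·(1)·(-1)] = -6
L_3(2) = (4)·(3)·(2)/[(3)·(2)·(1)] = 4
Sum: 17·(-1) + 1·(4) + (-1)·(-6) + (-1)·(4) = -11

-11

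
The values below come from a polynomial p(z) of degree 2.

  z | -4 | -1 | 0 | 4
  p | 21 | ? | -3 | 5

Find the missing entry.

The 3 known values determine p uniquely (degree ≤ 2).
L_0(-1) = (-1)·(-5)/[(-4)·(-8)] = 5/32
L_1(-1) = (3)·(-5)/[(4)·(-4)] = 15/16
L_2(-1) = (3)·(-1)/[(8)·(4)] = -3/32
Sum: 21·(5/32) + (-3)·(15/16) + 5·(-3/32) = 0

0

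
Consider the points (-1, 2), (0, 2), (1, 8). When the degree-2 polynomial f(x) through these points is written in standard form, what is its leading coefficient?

The leading coefficient equals the top divided difference f[-1,0,1].
f[-1,0] = (2 - 2) / (0 - (-1)) = 0
f[0,1] = (8 - 2) / (1 - 0) = 6
f[-1,0,1] = (6 - 0) / (1 - (-1)) = 3

3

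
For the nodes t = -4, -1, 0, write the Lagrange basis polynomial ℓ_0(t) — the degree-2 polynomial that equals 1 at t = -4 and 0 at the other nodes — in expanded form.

ℓ_0(t) = (t + 1)t / [(-3)·(-4)]
       = (t^2 + t) / (12)

ℓ_0(t) = (1/12)t^2 + (1/12)t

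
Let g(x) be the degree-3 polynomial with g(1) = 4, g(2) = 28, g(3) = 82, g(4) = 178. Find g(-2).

-8

Evaluate each Lagrange basis at x = -2:
L_0(-2) = (-4)·(-5)·(-6)/[(-1)·(-2)·(-3)] = 20
L_1(-2) = (-3)·(-5)·(-6)/[(1)·(-1)·(-2)] = -45
L_2(-2) = (-3)·(-4)·(-6)/[(2)·(1)·(-1)] = 36
L_3(-2) = (-3)·(-4)·(-5)/[(3)·(2)·(1)] = -10
Sum: 4·(20) + 28·(-45) + 82·(36) + 178·(-10) = -8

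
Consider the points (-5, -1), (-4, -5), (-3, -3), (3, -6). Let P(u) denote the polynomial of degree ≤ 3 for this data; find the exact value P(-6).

645/56

Evaluate each Lagrange basis at u = -6:
L_0(-6) = (-2)·(-3)·(-9)/[(-1)·(-2)·(-8)] = 27/8
L_1(-6) = (-1)·(-3)·(-9)/[(1)·(-1)·(-7)] = -27/7
L_2(-6) = (-1)·(-2)·(-9)/[(2)·(1)·(-6)] = 3/2
L_3(-6) = (-1)·(-2)·(-3)/[(8)·(7)·(6)] = -1/56
Sum: (-1)·(27/8) + (-5)·(-27/7) + (-3)·(3/2) + (-6)·(-1/56) = 645/56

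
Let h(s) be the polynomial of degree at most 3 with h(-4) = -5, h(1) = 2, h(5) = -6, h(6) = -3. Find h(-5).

Evaluate each Lagrange basis at s = -5:
L_0(-5) = (-6)·(-10)·(-11)/[(-5)·(-9)·(-10)] = 22/15
L_1(-5) = (-1)·(-10)·(-11)/[(5)·(-4)·(-5)] = -11/10
L_2(-5) = (-1)·(-6)·(-11)/[(9)·(4)·(-1)] = 11/6
L_3(-5) = (-1)·(-6)·(-10)/[(10)·(5)·(1)] = -6/5
Sum: (-5)·(22/15) + 2·(-11/10) + (-6)·(11/6) + (-3)·(-6/5) = -254/15

-254/15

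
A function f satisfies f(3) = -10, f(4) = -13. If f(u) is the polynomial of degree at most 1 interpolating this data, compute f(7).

Evaluate each Lagrange basis at u = 7:
L_0(7) = (3)/[(-1)] = -3
L_1(7) = (4)/[(1)] = 4
Sum: (-10)·(-3) + (-13)·(4) = -22

-22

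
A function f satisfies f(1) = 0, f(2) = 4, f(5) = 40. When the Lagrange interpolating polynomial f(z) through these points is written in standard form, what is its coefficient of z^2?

L_0(z) = (z - 2)(z - 5) / [4] = (1/4)z^2 - (7/4)z + 5/2
L_1(z) = (z - 1)(z - 5) / [-3] = -(1/3)z^2 + 2z - 5/3
L_2(z) = (z - 1)(z - 2) / [12] = (1/12)z^2 - (1/4)z + 1/6
f(z) = 0·L_0 + 4·L_1 + 40·L_2
Only the coefficient of z^2 is needed; take it from each L_i and combine:
0·(1/4) + 4·(-1/3) + 40·(1/12) = 2

2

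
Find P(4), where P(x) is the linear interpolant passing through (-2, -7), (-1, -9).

Evaluate each Lagrange basis at x = 4:
L_0(4) = (5)/[(-1)] = -5
L_1(4) = (6)/[(1)] = 6
Sum: (-7)·(-5) + (-9)·(6) = -19

-19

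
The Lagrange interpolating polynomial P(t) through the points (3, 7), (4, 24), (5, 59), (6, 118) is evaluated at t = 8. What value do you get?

L_0(8) = (4)·(3)·(2)/[(-1)·(-2)·(-3)] = -4
L_1(8) = (5)·(3)·(2)/[(1)·(-1)·(-2)] = 15
L_2(8) = (5)·(4)·(2)/[(2)·(1)·(-1)] = -20
L_3(8) = (5)·(4)·(3)/[(3)·(2)·(1)] = 10
Sum: 7·(-4) + 24·(15) + 59·(-20) + 118·(10) = 332

332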